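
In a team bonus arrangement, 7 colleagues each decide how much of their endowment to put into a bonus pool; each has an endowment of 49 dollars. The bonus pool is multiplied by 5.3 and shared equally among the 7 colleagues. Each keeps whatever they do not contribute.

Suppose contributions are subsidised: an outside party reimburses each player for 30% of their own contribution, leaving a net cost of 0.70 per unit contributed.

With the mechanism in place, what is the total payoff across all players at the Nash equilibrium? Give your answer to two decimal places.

1920.80 dollars

The effective private return per unit is now (5.3/7) / 0.70 = 1.0816 > 1, so every player's dominant strategy flips to full contribution.
So the Nash equilibrium is full contribution by all 7; the group earns 7 × (49 × 0.30 + 5.3 × 49) = 1920.80.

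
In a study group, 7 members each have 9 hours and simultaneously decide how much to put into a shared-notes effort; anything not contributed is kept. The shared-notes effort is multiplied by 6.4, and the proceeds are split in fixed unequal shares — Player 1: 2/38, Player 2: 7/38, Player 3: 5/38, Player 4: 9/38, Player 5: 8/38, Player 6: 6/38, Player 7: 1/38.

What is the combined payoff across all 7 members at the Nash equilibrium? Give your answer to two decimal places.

Each unit j contributes comes back to j as 6.4 × (j's share), so j prefers to contribute only if that share exceeds 1/6.4 = 0.1563; otherwise keeping the unit dominates.
The shares above 0.1563 belong to Player 2, Player 4, Player 5 and Player 6, contributing 9 each; the remaining 3 contribute 0. Total contributed: 36.
The shared-notes effort pays out 6.4 × 36 = 230.40 in total (split across the unequal shares, but the aggregate is all that matters for the group sum).
The 3 free-riders keep 9 each, adding 27. Group total = 27 + 230.40 = 257.40.

257.40 hours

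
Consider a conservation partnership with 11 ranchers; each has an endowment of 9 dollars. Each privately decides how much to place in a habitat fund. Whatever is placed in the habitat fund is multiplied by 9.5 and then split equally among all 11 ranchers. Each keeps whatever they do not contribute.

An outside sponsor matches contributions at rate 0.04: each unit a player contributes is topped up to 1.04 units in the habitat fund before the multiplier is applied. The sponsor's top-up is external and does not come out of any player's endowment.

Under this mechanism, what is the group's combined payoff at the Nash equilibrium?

The effective private return is 9.5 × 1.04 / 11 = 0.8982, which is still under 1, so the mechanism doesn't change anyone's dominant strategy: zero contribution.
Everyone keeps their endowment and the group total is 11 × 9 = 99.

99.00 dollars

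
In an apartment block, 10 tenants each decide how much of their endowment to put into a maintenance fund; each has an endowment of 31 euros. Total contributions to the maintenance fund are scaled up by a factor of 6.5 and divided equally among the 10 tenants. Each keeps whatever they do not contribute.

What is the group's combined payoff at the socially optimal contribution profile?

Each contributed unit returns 6.500 to the group as a whole (0.6500 to each of 10 players), which exceeds 1, so the social optimum is full contribution: group total = 6.500 × 310 = 2015.00.

2015.00 euros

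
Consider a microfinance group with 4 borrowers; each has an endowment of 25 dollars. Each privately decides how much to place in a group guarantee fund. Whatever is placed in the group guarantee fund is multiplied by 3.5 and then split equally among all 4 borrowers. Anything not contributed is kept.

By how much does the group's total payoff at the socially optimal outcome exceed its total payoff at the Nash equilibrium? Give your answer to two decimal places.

250.00 dollars

Each contributed unit returns 3.5/4 = 0.8750 to its contributor — below 1 — so contributing 0 is dominant for every player. At the Nash equilibrium everyone keeps their 25, and the group total is 4 × 25 = 100.
Each contributed unit returns 3.500 to the group as a whole (0.8750 to each of 4 players), which exceeds 1, so the social optimum is full contribution: group total = 3.500 × 100 = 350.00.
Efficiency loss = 350.00 − 100 = 250.00.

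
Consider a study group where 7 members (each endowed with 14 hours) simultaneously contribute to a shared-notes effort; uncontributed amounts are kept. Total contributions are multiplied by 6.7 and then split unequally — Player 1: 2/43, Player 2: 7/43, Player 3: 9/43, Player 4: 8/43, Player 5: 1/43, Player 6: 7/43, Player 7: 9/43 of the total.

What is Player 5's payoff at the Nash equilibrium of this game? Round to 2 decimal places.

24.91 hours

A player with share s gets back 6.7·s per unit contributed, so full contribution is dominant for anyone with s > 1/6.7 = 0.1493 and zero contribution is dominant for anyone below.
The shares above 0.1493 belong to Player 2, Player 3, Player 4, Player 6 and Player 7, contributing 14 each; the remaining 2 contribute 0. Total contributed: 70.
Player 5 keeps 14 and receives 6.7 × 70 × 1/43 = 10.91 from the shared-notes effort, for a payoff of 24.91.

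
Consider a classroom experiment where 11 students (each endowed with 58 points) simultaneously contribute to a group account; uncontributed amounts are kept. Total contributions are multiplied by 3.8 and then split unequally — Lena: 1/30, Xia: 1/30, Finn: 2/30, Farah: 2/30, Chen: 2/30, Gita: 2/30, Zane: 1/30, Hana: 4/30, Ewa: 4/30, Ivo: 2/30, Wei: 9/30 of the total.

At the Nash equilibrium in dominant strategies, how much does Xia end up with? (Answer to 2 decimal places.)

65.35 points

A player with share s gets back 3.8·s per unit contributed, so full contribution is dominant for anyone with s > 1/3.8 = 0.2632 and zero contribution is dominant for anyone below.
The only share above 0.2632 is Wei's 9/30, contributing 58; the remaining 10 contribute 0. Total contributed: 58.
Xia keeps 58 and receives 3.8 × 58 × 1/30 = 7.35 from the group account, for a payoff of 65.35.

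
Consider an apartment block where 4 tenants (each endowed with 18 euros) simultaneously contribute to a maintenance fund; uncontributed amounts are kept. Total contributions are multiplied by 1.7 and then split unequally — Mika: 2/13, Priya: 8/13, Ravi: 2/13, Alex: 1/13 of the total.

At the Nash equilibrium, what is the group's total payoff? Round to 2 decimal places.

84.60 euros

A player with share s gets back 1.7·s per unit contributed, so full contribution is dominant for anyone with s > 1/1.7 = 0.5882 and zero contribution is dominant for anyone below.
The only share above 0.5882 is Priya's 8/13, contributing 18; the remaining 3 contribute 0. Total contributed: 18.
The maintenance fund pays out 1.7 × 18 = 30.60 in total (split across the unequal shares, but the aggregate is all that matters for the group sum).
The 3 free-riders keep 18 each, adding 54. Group total = 54 + 30.60 = 84.60.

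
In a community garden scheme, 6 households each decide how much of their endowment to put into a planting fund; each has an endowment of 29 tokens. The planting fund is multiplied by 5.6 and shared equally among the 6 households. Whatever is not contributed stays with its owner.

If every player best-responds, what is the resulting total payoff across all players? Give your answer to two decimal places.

Each contributed unit returns 5.6/6 = 0.9333 to its contributor — below 1 — so contributing 0 is dominant for every player. At the Nash equilibrium everyone keeps their 29, and the group total is 6 × 29 = 174.

174.00 tokens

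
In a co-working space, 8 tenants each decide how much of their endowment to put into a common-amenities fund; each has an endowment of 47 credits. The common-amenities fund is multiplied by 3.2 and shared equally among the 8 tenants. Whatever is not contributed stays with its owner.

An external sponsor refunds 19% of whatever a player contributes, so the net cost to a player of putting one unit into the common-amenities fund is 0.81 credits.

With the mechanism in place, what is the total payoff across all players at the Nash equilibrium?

With the mechanism, a contributed unit returns (3.2/8) / 0.81 = 0.4938 per unit of net cost — still below 1 — so contributing 0 remains dominant for every player.
Everyone keeps their endowment and the group total is 8 × 47 = 376.

376.00 credits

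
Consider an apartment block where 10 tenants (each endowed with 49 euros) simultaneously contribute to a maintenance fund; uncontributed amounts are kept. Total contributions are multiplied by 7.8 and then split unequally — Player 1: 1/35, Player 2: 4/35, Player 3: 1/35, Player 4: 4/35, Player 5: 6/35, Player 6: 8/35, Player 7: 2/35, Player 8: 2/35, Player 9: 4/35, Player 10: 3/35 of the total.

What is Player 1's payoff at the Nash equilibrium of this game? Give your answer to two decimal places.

70.84 euros

Player j's private return per contributed unit is 7.8 × (j's share). Contributing is weakly dominant for j when that share is at least 1/7.8 = 0.1282, and contributing 0 is dominant otherwise.
The shares above 0.1282 belong to Player 5 and Player 6, contributing 49 each; the remaining 8 contribute 0. Total contributed: 98.
Player 1 keeps 49 and receives 7.8 × 98 × 1/35 = 21.84 from the maintenance fund, for a payoff of 70.84.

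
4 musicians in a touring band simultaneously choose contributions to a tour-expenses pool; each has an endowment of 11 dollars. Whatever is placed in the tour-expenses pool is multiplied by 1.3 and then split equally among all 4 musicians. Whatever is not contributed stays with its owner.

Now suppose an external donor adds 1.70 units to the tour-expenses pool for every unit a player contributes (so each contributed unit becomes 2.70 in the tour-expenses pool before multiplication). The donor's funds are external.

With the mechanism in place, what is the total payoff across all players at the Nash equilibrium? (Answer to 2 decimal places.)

With the mechanism, a contributed unit returns 1.3 × 2.70 / 4 = 0.8775 per unit of net cost — still below 1 — so contributing 0 remains dominant for every player.
At the Nash equilibrium no one contributes; group total payoff = 4 × 11 = 44.

44.00 dollars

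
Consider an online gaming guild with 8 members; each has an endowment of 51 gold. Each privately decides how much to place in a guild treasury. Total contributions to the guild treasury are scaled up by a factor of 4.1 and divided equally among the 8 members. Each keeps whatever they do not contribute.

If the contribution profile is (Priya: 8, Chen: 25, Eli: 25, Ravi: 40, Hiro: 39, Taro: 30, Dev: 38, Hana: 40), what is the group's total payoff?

Total contributed: 8 + 25 + 25 + 40 + 39 + 30 + 38 + 40 = 245; total kept: 8 × 51 − 245 = 163.
The guild treasury pays out 4.1 × 245 = 1004.50 in aggregate.
Group total = 163 + 1004.50 = 1167.50.

1167.50 gold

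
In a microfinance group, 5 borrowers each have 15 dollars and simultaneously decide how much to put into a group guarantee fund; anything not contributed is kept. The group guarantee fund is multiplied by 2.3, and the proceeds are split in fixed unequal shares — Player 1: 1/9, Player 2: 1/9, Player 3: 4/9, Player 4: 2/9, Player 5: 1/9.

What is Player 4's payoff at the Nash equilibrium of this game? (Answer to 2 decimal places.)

22.67 dollars

Each unit j contributes comes back to j as 2.3 × (j's share), so j prefers to contribute only if that share exceeds 1/2.3 = 0.4348; otherwise keeping the unit dominates.
The only share above 0.4348 is Player 3's 4/9, contributing 15; the remaining 4 contribute 0. Total contributed: 15.
Player 4 keeps 15 and receives 2.3 × 15 × 2/9 = 7.67 from the group guarantee fund, for a payoff of 22.67.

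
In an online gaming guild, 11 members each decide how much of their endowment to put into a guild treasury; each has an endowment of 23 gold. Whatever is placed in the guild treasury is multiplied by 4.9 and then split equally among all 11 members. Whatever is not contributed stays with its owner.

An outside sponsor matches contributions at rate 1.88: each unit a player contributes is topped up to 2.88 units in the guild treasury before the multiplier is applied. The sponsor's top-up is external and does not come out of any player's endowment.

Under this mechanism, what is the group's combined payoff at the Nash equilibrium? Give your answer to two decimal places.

3570.34 gold

Under the mechanism each unit contributed yields 4.9 × 2.88 / 11 = 1.2829 back to its contributor per unit of net cost, which exceeds 1, making full contribution the dominant choice for everyone.
So the Nash equilibrium is full contribution by all 11; the group earns 4.9 × 2.88 × 253 = 3570.34.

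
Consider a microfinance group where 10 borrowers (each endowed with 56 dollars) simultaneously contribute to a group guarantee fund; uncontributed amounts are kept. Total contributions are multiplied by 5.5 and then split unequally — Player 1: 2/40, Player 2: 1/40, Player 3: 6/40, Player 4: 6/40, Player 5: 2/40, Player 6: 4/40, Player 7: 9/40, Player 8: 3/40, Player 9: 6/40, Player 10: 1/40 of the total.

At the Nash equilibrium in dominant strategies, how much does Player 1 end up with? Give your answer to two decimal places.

71.40 dollars

Player j's private return per contributed unit is 5.5 × (j's share). Contributing is weakly dominant for j when that share is at least 1/5.5 = 0.1818, and contributing 0 is dominant otherwise.
The only share above 0.1818 is Player 7's 9/40, contributing 56; the remaining 9 contribute 0. Total contributed: 56.
Player 1 keeps 56 and receives 5.5 × 56 × 2/40 = 15.40 from the group guarantee fund, for a payoff of 71.40.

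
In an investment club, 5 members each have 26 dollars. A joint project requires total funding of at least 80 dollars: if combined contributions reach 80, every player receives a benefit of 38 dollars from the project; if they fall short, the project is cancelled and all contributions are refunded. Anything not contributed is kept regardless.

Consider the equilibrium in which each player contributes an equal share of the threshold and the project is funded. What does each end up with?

48 dollars

Equal share of the threshold: 80/5 = 16.
At this profile no one gains by cutting their contribution: any cut drops the total below 80, the project is cancelled, contributions are refunded, and the deviator ends with 26, which is less than 26 − 16 + 38 = 48. Contributing more than 16 just wastes the excess. So contributing exactly 16 is a best response.
Each player's payoff: 26 − 16 + 38 = 48.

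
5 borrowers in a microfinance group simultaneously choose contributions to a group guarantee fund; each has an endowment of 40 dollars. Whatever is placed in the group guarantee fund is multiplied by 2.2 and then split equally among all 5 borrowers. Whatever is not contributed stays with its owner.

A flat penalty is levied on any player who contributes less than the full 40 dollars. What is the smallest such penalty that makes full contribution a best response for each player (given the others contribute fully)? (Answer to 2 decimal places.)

Given the others contribute fully, the best deviation is to contribute 0 (any partial contribution still incurs the fine and gives up units whose private return 0.4400 is below 1).
Deviating from 40 to 0 saves 40 dollars but forfeits the deviator's share of the drop in the group guarantee fund: 2.2/5 × 40 = 17.60.
So the deviation gain is 40 − 17.60 = 22.40, and the fine must be at least 22.40 dollars to wipe it out.

22.40 dollars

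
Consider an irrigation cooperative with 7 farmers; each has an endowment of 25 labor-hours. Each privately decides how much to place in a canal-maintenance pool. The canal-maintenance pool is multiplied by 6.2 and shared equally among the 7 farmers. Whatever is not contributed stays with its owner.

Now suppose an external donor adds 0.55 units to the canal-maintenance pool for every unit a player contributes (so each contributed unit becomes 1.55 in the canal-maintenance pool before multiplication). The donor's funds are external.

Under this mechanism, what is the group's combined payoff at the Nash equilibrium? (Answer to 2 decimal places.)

1681.75 labor-hours

The effective private return per unit is now 6.2 × 1.55 / 7 = 1.3729 > 1, so every player's dominant strategy flips to full contribution.
So the Nash equilibrium is full contribution by all 7; the group earns 6.2 × 1.55 × 175 = 1681.75.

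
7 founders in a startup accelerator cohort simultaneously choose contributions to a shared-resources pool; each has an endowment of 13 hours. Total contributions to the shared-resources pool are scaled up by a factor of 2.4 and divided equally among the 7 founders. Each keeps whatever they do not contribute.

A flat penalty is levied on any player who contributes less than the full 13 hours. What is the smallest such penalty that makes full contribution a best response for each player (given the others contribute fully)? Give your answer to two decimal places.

Given the others contribute fully, the best deviation is to contribute 0 (any partial contribution still incurs the fine and gives up units whose private return 0.3429 is below 1).
Deviating from 13 to 0 saves 13 hours but forfeits the deviator's share of the drop in the shared-resources pool: 2.4/7 × 13 = 4.46.
So the deviation gain is 13 − 4.46 = 8.54, and the fine must be at least 8.54 hours to wipe it out.

8.54 hours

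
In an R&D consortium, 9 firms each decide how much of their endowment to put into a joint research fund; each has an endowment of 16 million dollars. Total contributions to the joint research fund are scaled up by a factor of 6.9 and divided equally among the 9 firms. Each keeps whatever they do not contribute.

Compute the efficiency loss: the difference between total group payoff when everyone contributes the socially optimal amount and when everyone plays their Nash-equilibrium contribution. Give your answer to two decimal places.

Each contributed unit returns 6.9/9 = 0.7667 to its contributor — below 1 — so contributing 0 is dominant for every player. At the Nash equilibrium everyone keeps their 16, and the group total is 9 × 16 = 144.
Each contributed unit returns 6.900 to the group as a whole (0.7667 to each of 9 players), which exceeds 1, so the social optimum is full contribution: group total = 6.900 × 144 = 993.60.
Efficiency loss = 993.60 − 144 = 849.60.

849.60 million dollars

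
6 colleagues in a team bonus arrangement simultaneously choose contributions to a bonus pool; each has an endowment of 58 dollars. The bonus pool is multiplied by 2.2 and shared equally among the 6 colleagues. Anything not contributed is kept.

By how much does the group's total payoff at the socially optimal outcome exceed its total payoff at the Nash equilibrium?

417.60 dollars

Each contributed unit returns 2.2/6 = 0.3667 to its contributor — below 1 — so contributing 0 is dominant for every player. At the Nash equilibrium everyone keeps their 58, and the group total is 6 × 58 = 348.
Each contributed unit returns 2.200 to the group as a whole (0.3667 to each of 6 players), which exceeds 1, so the social optimum is full contribution: group total = 2.200 × 348 = 765.60.
Efficiency loss = 765.60 − 348 = 417.60.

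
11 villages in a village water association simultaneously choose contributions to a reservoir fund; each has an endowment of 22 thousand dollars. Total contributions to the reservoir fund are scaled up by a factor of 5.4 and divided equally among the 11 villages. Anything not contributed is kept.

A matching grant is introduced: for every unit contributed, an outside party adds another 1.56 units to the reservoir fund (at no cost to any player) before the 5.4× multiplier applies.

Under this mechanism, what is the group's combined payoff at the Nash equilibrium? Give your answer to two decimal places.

Under the mechanism each unit contributed yields 5.4 × 2.56 / 11 = 1.2567 back to its contributor per unit of net cost, which exceeds 1, making full contribution the dominant choice for everyone.
So the Nash equilibrium is full contribution by all 11; the group earns 5.4 × 2.56 × 242 = 3345.41.

3345.41 thousand dollars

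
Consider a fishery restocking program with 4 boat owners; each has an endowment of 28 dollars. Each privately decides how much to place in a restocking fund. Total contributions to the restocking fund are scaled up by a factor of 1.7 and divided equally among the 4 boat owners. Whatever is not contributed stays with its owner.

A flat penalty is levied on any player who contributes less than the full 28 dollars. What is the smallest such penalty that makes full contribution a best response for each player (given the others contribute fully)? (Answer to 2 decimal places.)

Given the others contribute fully, the best deviation is to contribute 0 (any partial contribution still incurs the fine and gives up units whose private return 0.4250 is below 1).
Deviating from 28 to 0 saves 28 dollars but forfeits the deviator's share of the drop in the restocking fund: 1.7/4 × 28 = 11.90.
So the deviation gain is 28 − 11.90 = 16.10, and the fine must be at least 16.10 dollars to wipe it out.

16.10 dollars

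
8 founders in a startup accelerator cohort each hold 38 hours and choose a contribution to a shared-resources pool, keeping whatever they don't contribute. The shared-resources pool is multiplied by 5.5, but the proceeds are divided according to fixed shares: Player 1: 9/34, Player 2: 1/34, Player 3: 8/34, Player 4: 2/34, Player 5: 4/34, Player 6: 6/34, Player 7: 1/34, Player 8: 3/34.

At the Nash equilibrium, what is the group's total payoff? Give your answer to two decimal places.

646.00 hours

Player j's private return per contributed unit is 5.5 × (j's share). Contributing is weakly dominant for j when that share is at least 1/5.5 = 0.1818, and contributing 0 is dominant otherwise.
The shares above 0.1818 belong to Player 1 and Player 3, contributing 38 each; the remaining 6 contribute 0. Total contributed: 76.
The shared-resources pool pays out 5.5 × 76 = 418.00 in total (split across the unequal shares, but the aggregate is all that matters for the group sum).
The 6 free-riders keep 38 each, adding 228. Group total = 228 + 418.00 = 646.00.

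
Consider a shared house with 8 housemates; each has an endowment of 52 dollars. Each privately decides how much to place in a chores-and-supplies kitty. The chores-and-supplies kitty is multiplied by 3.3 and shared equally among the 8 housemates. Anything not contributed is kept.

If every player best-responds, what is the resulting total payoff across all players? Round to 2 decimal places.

Each contributed unit returns 3.3/8 = 0.4125 to its contributor — below 1 — so contributing 0 is dominant for every player. At the Nash equilibrium everyone keeps their 52, and the group total is 8 × 52 = 416.

416.00 dollars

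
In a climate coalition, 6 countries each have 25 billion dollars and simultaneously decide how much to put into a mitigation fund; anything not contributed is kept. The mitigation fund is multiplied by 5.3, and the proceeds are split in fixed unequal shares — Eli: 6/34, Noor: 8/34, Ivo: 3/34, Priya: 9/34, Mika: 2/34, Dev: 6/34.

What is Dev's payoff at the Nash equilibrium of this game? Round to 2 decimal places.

Player j's private return per contributed unit is 5.3 × (j's share). Contributing is weakly dominant for j when that share is at least 1/5.3 = 0.1887, and contributing 0 is dominant otherwise.
Noor and Priya clear that bar, contributing 25 each; the remaining 4 contribute 0. Total contributed: 50.
Dev keeps 25 and receives 5.3 × 50 × 6/34 = 46.76 from the mitigation fund, for a payoff of 71.76.

71.76 billion dollars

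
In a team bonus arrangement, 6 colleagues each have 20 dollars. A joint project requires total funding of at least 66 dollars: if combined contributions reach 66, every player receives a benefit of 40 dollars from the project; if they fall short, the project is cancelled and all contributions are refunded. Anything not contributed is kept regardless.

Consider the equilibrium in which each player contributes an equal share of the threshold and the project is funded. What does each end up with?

Equal share of the threshold: 66/6 = 11.
At this profile no one gains by cutting their contribution: any cut drops the total below 66, the project is cancelled, contributions are refunded, and the deviator ends with 20, which is less than 20 − 11 + 40 = 49. Contributing more than 11 just wastes the excess. So contributing exactly 11 is a best response.
Each player's payoff: 20 − 11 + 40 = 49.

49 dollars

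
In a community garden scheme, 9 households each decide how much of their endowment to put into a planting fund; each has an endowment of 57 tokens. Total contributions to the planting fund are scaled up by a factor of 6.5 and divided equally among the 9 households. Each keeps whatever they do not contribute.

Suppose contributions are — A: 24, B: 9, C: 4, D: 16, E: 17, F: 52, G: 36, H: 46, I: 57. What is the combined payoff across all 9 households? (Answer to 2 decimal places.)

Total contributed: 24 + 9 + 4 + 16 + 17 + 52 + 36 + 46 + 57 = 261; total kept: 9 × 57 − 261 = 252.
The planting fund pays out 6.5 × 261 = 1696.50 in aggregate.
Group total = 252 + 1696.50 = 1948.50.

1948.50 tokens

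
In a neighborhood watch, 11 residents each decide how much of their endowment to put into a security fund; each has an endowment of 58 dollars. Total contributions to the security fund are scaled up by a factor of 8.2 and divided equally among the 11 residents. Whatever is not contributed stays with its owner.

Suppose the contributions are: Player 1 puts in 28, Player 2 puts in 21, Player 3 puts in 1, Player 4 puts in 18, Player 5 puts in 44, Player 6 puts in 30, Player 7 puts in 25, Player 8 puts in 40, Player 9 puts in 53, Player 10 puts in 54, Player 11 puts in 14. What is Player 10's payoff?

Total contributed: 28 + 21 + 1 + 18 + 44 + 30 + 25 + 40 + 53 + 54 + 14 = 328.
Each receives 8.2 × 328 / 11 = 244.51 from the security fund.
Player 10 keeps 58 − 54 = 4, so Player 10's payoff is 4 + 244.51 = 248.51.

248.51 dollars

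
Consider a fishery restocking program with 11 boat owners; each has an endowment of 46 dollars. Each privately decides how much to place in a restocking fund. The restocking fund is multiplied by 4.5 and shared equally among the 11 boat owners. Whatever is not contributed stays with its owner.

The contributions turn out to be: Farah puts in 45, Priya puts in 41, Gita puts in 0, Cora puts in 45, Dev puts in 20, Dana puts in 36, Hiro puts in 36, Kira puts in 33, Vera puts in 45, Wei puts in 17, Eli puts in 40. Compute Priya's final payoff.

151.45 dollars

Total contributed: 45 + 41 + 0 + 45 + 20 + 36 + 36 + 33 + 45 + 17 + 40 = 358.
Each receives 4.5 × 358 / 11 = 146.45 from the restocking fund.
Priya keeps 46 − 41 = 5, so Priya's payoff is 5 + 146.45 = 151.45.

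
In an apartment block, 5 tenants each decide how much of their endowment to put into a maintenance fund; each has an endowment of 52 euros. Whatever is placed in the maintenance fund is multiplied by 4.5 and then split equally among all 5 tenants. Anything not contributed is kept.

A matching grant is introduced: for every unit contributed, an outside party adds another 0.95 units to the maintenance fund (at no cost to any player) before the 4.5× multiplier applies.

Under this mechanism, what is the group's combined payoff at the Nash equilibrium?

2281.50 euros

With the mechanism, a contributed unit returns 4.5 × 1.95 / 5 = 1.7550 per unit of net cost to the contributor — now above 1 — so contributing fully is weakly dominant for every player.
At the Nash equilibrium everyone contributes 52. Group total payoff = 4.5 × 1.95 × 260 = 2281.50.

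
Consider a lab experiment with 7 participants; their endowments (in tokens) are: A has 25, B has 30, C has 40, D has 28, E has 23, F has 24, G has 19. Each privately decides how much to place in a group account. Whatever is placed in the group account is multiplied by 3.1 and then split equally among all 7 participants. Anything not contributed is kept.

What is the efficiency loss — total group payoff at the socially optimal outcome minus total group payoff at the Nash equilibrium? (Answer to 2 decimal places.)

The private return per contributed unit is 3.1/7 = 0.4429 < 1 for every player regardless of endowment, so the Nash equilibrium is zero contribution and the group total is Σ E_j = 25 + 30 + 40 + 28 + 23 + 24 + 19 = 189.
Each contributed unit returns 3.100 to the group, so the social optimum is full contribution by everyone: group total = 3.100 × 189 = 585.90.
Efficiency loss = (3.100 − 1) × 189 = 396.90.

396.90 tokens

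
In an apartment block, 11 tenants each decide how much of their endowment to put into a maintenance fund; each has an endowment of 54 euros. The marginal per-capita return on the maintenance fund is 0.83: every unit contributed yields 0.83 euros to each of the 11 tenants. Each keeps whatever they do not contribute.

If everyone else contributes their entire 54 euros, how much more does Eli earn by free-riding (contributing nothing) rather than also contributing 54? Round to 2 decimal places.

9.18 euros

Switching from a contribution of 54 to 0 lets Eli keep an extra 54 euros, but lowers the maintenance fund by 54, which costs Eli their own share of that drop: 0.83 × 54 = 44.82.
Net gain = 54 − 44.82 = 9.18. The private return per contributed unit (0.83) is below 1, so free-riding is indeed the best response regardless of what the others do.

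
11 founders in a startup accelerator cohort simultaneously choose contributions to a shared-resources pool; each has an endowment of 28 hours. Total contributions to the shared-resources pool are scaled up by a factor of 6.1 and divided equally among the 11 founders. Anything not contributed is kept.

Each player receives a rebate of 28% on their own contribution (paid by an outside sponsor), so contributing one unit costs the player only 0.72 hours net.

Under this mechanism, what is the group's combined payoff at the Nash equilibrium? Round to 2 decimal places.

308.00 hours

With the mechanism, a contributed unit returns (6.1/11) / 0.72 = 0.7702 per unit of net cost — still below 1 — so contributing 0 remains dominant for every player.
Everyone keeps their endowment and the group total is 11 × 28 = 308.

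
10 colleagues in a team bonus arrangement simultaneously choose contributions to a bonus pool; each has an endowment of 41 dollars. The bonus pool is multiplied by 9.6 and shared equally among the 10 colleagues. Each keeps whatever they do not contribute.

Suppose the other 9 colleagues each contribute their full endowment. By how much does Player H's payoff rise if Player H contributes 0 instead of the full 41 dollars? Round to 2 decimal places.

1.64 dollars

Switching from a contribution of 41 to 0 lets Player H keep an extra 41 dollars, but lowers the bonus pool by 41, which costs Player H their own share of that drop: 9.6/10 × 41 = 39.36.
Net gain = 41 − 39.36 = 1.64. The private return per contributed unit (0.9600) is below 1, so free-riding is indeed the best response regardless of what the others do.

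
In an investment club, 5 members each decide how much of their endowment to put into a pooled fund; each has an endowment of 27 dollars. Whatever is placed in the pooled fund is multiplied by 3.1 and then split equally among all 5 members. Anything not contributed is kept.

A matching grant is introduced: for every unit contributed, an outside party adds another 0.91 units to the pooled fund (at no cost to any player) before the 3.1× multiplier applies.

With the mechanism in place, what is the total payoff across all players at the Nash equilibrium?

799.34 dollars

With the mechanism, a contributed unit returns 3.1 × 1.91 / 5 = 1.1842 per unit of net cost to the contributor — now above 1 — so contributing fully is weakly dominant for every player.
At the Nash equilibrium everyone contributes 27. Group total payoff = 3.1 × 1.91 × 135 = 799.34.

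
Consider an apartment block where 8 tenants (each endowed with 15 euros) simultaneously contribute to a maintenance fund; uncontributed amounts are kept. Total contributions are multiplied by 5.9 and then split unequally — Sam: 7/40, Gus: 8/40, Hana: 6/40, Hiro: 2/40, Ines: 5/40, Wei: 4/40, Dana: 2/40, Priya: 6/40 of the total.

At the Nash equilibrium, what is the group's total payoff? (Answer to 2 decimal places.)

267.00 euros

Each unit j contributes comes back to j as 5.9 × (j's share), so j prefers to contribute only if that share exceeds 1/5.9 = 0.1695; otherwise keeping the unit dominates.
The shares above 0.1695 belong to Sam and Gus, contributing 15 each; the remaining 6 contribute 0. Total contributed: 30.
The maintenance fund pays out 5.9 × 30 = 177.00 in total (split across the unequal shares, but the aggregate is all that matters for the group sum).
The 6 free-riders keep 15 each, adding 90. Group total = 90 + 177.00 = 267.00.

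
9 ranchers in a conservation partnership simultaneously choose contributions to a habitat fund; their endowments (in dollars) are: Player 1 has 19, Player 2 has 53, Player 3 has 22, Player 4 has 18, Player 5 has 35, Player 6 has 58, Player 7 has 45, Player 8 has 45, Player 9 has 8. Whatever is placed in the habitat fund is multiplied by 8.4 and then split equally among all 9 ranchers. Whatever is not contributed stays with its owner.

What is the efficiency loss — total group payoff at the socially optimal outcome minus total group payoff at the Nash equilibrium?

The private return per contributed unit is 8.4/9 = 0.9333 < 1 for every player regardless of endowment, so the Nash equilibrium is zero contribution and the group total is Σ E_j = 19 + 53 + 22 + 18 + 35 + 58 + 45 + 45 + 8 = 303.
Each contributed unit returns 8.400 to the group, so the social optimum is full contribution by everyone: group total = 8.400 × 303 = 2545.20.
Efficiency loss = (8.400 − 1) × 303 = 2242.20.

2242.20 dollars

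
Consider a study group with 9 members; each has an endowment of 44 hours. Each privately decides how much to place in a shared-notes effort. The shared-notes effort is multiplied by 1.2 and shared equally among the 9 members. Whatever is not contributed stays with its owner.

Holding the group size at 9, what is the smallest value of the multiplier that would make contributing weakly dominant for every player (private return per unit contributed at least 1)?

9

A contributed unit returns (multiplier)/9 to its contributor.
This reaches 1 exactly when the multiplier is 9.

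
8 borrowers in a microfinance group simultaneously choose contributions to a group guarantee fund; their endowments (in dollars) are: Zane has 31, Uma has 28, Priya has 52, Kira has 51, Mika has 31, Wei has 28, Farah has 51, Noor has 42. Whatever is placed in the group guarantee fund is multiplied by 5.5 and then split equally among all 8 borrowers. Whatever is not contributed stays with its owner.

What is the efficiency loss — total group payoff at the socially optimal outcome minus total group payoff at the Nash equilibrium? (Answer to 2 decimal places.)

The private return per contributed unit is 5.5/8 = 0.6875 < 1 for every player regardless of endowment, so the Nash equilibrium is zero contribution and the group total is Σ E_j = 31 + 28 + 52 + 51 + 31 + 28 + 51 + 42 = 314.
Each contributed unit returns 5.500 to the group, so the social optimum is full contribution by everyone: group total = 5.500 × 314 = 1727.00.
Efficiency loss = (5.500 − 1) × 314 = 1413.00.

1413.00 dollars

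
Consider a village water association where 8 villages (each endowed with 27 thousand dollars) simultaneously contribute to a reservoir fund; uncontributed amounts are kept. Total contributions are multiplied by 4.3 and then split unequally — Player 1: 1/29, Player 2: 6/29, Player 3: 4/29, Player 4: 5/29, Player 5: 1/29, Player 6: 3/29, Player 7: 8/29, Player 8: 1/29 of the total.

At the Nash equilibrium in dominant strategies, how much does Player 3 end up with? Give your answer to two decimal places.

43.01 thousand dollars

For player j, contributing a unit is worthwhile iff 4.3 × (j's share) ≥ 1, i.e. iff j's share is at least 0.2326.
Only Player 7 (8/29) clears that bar, contributing 27; the remaining 7 contribute 0. Total contributed: 27.
Player 3 keeps 27 and receives 4.3 × 27 × 4/29 = 16.01 from the reservoir fund, for a payoff of 43.01.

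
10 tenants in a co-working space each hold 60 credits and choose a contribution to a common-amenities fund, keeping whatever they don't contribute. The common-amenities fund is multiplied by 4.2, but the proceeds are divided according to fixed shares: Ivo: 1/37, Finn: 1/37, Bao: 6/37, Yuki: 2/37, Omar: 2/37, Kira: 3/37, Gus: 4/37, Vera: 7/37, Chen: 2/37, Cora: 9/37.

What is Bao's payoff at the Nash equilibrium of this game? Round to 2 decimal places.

100.86 credits

For player j, contributing a unit is worthwhile iff 4.2 × (j's share) ≥ 1, i.e. iff j's share is at least 0.2381.
The only share above 0.2381 is Cora's 9/37, contributing 60; the remaining 9 contribute 0. Total contributed: 60.
Bao keeps 60 and receives 4.2 × 60 × 6/37 = 40.86 from the common-amenities fund, for a payoff of 100.86.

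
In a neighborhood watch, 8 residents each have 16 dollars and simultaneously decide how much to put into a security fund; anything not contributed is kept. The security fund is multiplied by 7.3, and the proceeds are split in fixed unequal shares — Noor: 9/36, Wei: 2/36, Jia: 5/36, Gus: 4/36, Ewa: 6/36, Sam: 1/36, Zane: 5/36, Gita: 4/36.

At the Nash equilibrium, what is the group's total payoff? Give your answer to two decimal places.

531.20 dollars

Player j's private return per contributed unit is 7.3 × (j's share). Contributing is weakly dominant for j when that share is at least 1/7.3 = 0.1370, and contributing 0 is dominant otherwise.
Noor, Jia, Ewa and Zane clear that bar, contributing 16 each; the remaining 4 contribute 0. Total contributed: 64.
The security fund pays out 7.3 × 64 = 467.20 in total (split across the unequal shares, but the aggregate is all that matters for the group sum).
The 4 free-riders keep 16 each, adding 64. Group total = 64 + 467.20 = 531.20.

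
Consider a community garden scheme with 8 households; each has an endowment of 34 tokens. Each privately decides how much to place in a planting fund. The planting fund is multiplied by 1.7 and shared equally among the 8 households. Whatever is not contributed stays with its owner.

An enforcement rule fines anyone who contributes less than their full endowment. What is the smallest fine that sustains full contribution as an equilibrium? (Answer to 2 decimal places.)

Given the others contribute fully, the best deviation is to contribute 0 (any partial contribution still incurs the fine and gives up units whose private return 0.2125 is below 1).
Deviating from 34 to 0 saves 34 tokens but forfeits the deviator's share of the drop in the planting fund: 1.7/8 × 34 = 7.22.
So the deviation gain is 34 − 7.22 = 26.78, and the fine must be at least 26.78 tokens to wipe it out.

26.78 tokens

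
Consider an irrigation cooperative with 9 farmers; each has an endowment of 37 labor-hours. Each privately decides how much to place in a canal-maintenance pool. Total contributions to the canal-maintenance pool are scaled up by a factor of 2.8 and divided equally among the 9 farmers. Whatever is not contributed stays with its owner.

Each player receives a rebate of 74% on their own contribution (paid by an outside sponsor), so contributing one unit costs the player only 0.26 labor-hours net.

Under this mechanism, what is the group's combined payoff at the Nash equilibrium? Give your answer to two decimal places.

The effective private return per unit is now (2.8/9) / 0.26 = 1.1966 > 1, so every player's dominant strategy flips to full contribution.
At the Nash equilibrium everyone contributes 37. Group total payoff = 9 × (37 × 0.74 + 2.8 × 37) = 1178.82.

1178.82 labor-hours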